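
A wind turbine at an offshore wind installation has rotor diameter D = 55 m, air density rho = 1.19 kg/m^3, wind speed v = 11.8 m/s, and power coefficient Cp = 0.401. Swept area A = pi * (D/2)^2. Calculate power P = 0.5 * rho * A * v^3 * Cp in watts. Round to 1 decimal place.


Step 1 -- Compute swept area:
  A = pi * (D/2)^2 = pi * (55/2)^2 = 2375.83 m^2
Step 2 -- Apply wind power equation:
  P = 0.5 * rho * A * v^3 * Cp
  v^3 = 11.8^3 = 1643.032
  P = 0.5 * 1.19 * 2375.83 * 1643.032 * 0.401
  P = 931370.8 W

931370.8


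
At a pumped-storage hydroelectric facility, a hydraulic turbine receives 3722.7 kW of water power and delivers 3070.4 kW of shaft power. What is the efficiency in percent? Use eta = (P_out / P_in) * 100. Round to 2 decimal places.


Turbine efficiency = (output power / input power) * 100
eta = (3070.4 / 3722.7) * 100
eta = 82.48%

82.48


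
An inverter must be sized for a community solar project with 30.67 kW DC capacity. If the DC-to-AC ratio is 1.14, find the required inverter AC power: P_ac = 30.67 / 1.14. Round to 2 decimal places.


The inverter AC capacity is determined by the DC/AC ratio.
Given: P_dc = 30.67 kW, DC/AC ratio = 1.14
P_ac = P_dc / ratio = 30.67 / 1.14
P_ac = 26.90 kW

26.90


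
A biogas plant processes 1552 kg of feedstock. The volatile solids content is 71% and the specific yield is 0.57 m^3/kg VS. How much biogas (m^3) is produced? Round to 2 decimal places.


Compute volatile solids:
  VS = mass * VS_fraction = 1552 * 0.71 = 1101.92 kg
Calculate biogas volume:
  Biogas = VS * specific_yield = 1101.92 * 0.57
  Biogas = 628.09 m^3

628.09


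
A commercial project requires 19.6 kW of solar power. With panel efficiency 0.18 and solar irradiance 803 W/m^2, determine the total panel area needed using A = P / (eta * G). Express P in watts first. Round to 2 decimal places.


Convert target power to watts: P = 19.6 * 1000 = 19600.0 W
Compute denominator: eta * G = 0.18 * 803 = 144.54
Required area A = P / (eta * G) = 19600.0 / 144.54
A = 135.60 m^2

135.60


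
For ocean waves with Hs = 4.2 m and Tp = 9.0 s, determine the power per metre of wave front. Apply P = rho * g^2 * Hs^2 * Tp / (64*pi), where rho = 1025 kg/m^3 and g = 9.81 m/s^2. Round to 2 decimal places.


Apply wave power formula:
  g^2 = 9.81^2 = 96.2361
  Hs^2 = 4.2^2 = 17.64
  Numerator = rho * g^2 * Hs^2 * Tp = 1025 * 96.2361 * 17.64 * 9.0 = 15660404.32
  Denominator = 64 * pi = 201.0619
  P = 15660404.32 / 201.0619 = 77888.46 W/m

77888.46


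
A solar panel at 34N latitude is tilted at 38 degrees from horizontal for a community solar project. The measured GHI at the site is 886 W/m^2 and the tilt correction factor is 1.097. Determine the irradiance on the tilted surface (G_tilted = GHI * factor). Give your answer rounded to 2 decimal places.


Identify the given values:
  GHI = 886 W/m^2, tilt correction factor = 1.097
Apply the formula G_tilted = GHI * factor:
  G_tilted = 886 * 1.097
  G_tilted = 971.94 W/m^2

971.94


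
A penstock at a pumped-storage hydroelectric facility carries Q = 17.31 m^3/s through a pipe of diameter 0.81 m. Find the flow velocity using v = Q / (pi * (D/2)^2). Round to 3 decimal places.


Compute pipe cross-sectional area:
  A = pi * (D/2)^2 = pi * (0.81/2)^2 = 0.5153 m^2
Calculate velocity:
  v = Q / A = 17.31 / 0.5153
  v = 33.592 m/s

33.592


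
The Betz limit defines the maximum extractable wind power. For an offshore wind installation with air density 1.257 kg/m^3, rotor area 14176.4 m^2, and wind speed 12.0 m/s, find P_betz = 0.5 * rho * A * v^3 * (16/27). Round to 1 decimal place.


The Betz coefficient Cp_max = 16/27 = 0.5926
v^3 = 12.0^3 = 1728.0
P_betz = 0.5 * rho * A * v^3 * Cp_max
P_betz = 0.5 * 1.257 * 14176.4 * 1728.0 * 0.5926
P_betz = 9123704.2 W

9123704.2


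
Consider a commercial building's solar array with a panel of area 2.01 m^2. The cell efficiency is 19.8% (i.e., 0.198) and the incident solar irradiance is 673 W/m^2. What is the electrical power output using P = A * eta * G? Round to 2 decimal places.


Use the solar power formula P = A * eta * G.
Given: A = 2.01 m^2, eta = 0.198, G = 673 W/m^2
P = 2.01 * 0.198 * 673
P = 267.84 W

267.84


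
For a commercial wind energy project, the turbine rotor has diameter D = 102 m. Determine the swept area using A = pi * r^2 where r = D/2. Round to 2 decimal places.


Compute the rotor radius:
  r = D / 2 = 102 / 2 = 51.0 m
Calculate swept area:
  A = pi * r^2 = pi * 51.0^2
  A = 8171.28 m^2

8171.28


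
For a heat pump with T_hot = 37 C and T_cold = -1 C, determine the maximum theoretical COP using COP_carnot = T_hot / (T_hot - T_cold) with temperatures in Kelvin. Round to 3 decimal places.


Convert to Kelvin:
  T_hot = 37 + 273.15 = 310.15 K
  T_cold = -1 + 273.15 = 272.15 K
Apply Carnot COP formula:
  COP = T_hot_K / (T_hot_K - T_cold_K) = 310.15 / 38.0
  COP = 8.162

8.162


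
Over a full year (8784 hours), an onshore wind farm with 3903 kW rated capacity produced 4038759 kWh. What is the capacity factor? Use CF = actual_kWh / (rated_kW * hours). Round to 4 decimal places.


Capacity factor = actual output / maximum possible output
Maximum possible = rated * hours = 3903 * 8784 = 34283952 kWh
CF = 4038759 / 34283952
CF = 0.1178

0.1178


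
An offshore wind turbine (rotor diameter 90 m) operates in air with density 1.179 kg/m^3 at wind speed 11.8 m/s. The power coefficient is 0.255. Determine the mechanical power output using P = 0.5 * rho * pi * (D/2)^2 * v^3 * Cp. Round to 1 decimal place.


Step 1 -- Compute swept area:
  A = pi * (D/2)^2 = pi * (90/2)^2 = 6361.73 m^2
Step 2 -- Apply wind power equation:
  P = 0.5 * rho * A * v^3 * Cp
  v^3 = 11.8^3 = 1643.032
  P = 0.5 * 1.179 * 6361.73 * 1643.032 * 0.255
  P = 1571248.6 W

1571248.6


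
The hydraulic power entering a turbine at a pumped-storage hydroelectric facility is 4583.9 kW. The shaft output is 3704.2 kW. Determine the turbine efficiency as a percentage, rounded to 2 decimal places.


Turbine efficiency = (output power / input power) * 100
eta = (3704.2 / 4583.9) * 100
eta = 80.81%

80.81


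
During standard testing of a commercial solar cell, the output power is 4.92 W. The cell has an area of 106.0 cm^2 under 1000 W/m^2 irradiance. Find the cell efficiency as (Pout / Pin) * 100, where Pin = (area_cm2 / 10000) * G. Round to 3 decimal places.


First compute the input power:
  Pin = area_cm2 / 10000 * G = 106.0 / 10000 * 1000 = 10.6 W
Then compute efficiency:
  Efficiency = (Pout / Pin) * 100 = (4.92 / 10.6) * 100
  Efficiency = 46.415%

46.415


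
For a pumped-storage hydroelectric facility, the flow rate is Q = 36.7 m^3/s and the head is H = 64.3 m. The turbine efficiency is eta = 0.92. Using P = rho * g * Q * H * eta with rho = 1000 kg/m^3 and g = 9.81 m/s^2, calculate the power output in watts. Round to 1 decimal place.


Apply the hydropower formula P = rho * g * Q * H * eta
rho * g = 1000 * 9.81 = 9810.0
P = 9810.0 * 36.7 * 64.3 * 0.92
P = 21297757.2 W

21297757.2


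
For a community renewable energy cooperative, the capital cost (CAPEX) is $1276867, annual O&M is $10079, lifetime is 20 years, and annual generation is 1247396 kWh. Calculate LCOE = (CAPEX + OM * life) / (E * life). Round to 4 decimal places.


Total cost = CAPEX + OM * lifetime = 1276867 + 10079 * 20 = 1276867 + 201580 = 1478447
Total generation = annual * lifetime = 1247396 * 20 = 24947920 kWh
LCOE = 1478447 / 24947920
LCOE = 0.0593 $/kWh

0.0593


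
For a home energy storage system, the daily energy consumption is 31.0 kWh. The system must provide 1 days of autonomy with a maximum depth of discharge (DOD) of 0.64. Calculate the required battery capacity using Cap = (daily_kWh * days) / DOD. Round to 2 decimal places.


Total energy needed = daily * days = 31.0 * 1 = 31.0 kWh
Account for depth of discharge:
  Cap = total_energy / DOD = 31.0 / 0.64
  Cap = 48.44 kWh

48.44


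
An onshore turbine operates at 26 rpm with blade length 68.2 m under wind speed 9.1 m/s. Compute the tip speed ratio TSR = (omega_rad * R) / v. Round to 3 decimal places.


Convert rotational speed to rad/s:
  omega = 26 * 2 * pi / 60 = 2.7227 rad/s
Compute tip speed:
  v_tip = omega * R = 2.7227 * 68.2 = 185.689 m/s
Tip speed ratio:
  TSR = v_tip / v_wind = 185.689 / 9.1 = 20.405

20.405


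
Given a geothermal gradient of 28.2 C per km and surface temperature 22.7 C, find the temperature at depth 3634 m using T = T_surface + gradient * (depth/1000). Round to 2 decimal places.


Convert depth to km: 3634 / 1000 = 3.634 km
Temperature increase = gradient * depth_km = 28.2 * 3.634 = 102.48 C
Temperature at depth = T_surface + delta_T = 22.7 + 102.48
T = 125.18 C

125.18


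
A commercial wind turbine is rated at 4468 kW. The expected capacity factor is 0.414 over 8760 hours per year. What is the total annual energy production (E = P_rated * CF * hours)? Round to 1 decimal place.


Annual energy = rated_kW * capacity_factor * hours_per_year
Given: P_rated = 4468 kW, CF = 0.414, hours = 8760
E = 4468 * 0.414 * 8760
E = 16203827.5 kWh

16203827.5


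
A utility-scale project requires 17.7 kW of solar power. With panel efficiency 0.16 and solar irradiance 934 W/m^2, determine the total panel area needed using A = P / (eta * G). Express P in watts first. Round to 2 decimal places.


Convert target power to watts: P = 17.7 * 1000 = 17700.0 W
Compute denominator: eta * G = 0.16 * 934 = 149.44
Required area A = P / (eta * G) = 17700.0 / 149.44
A = 118.44 m^2

118.44


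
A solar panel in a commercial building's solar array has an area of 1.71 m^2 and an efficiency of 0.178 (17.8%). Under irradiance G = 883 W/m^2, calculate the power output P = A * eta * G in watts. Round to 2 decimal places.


Use the solar power formula P = A * eta * G.
Given: A = 1.71 m^2, eta = 0.178, G = 883 W/m^2
P = 1.71 * 0.178 * 883
P = 268.77 W

268.77


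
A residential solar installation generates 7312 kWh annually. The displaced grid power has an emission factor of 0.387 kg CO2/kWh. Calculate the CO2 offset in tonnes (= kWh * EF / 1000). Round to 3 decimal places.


CO2 offset in kg = generation * emission_factor
CO2 offset = 7312 * 0.387 = 2829.74 kg
Convert to tonnes:
  CO2 offset = 2829.74 / 1000 = 2.830 tonnes

2.830


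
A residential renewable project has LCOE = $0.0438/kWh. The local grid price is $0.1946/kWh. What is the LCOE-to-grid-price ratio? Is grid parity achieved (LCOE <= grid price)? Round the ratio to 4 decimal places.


Compare LCOE to grid price:
  LCOE = $0.0438/kWh, Grid price = $0.1946/kWh
  Ratio = LCOE / grid_price = 0.0438 / 0.1946 = 0.2251
  Grid parity achieved (ratio <= 1)? yes

0.2251


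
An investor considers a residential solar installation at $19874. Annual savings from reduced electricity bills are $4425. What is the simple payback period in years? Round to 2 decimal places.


Simple payback period = initial cost / annual savings
Payback = 19874 / 4425
Payback = 4.49 years

4.49


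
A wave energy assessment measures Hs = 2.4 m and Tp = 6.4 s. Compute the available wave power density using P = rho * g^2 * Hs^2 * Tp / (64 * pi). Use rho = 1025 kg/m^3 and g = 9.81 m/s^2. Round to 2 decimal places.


Apply wave power formula:
  g^2 = 9.81^2 = 96.2361
  Hs^2 = 2.4^2 = 5.76
  Numerator = rho * g^2 * Hs^2 * Tp = 1025 * 96.2361 * 5.76 * 6.4 = 3636338.78
  Denominator = 64 * pi = 201.0619
  P = 3636338.78 / 201.0619 = 18085.67 W/m

18085.67


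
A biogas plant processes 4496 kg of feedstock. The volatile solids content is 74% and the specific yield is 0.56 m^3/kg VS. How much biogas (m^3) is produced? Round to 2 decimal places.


Compute volatile solids:
  VS = mass * VS_fraction = 4496 * 0.74 = 3327.04 kg
Calculate biogas volume:
  Biogas = VS * specific_yield = 3327.04 * 0.56
  Biogas = 1863.14 m^3

1863.14


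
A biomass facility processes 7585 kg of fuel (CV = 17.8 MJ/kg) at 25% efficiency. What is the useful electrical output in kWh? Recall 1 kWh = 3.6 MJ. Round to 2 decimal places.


Total energy = mass * CV = 7585 * 17.8 = 135013.0 MJ
Useful energy = total * eta = 135013.0 * 0.25 = 33753.25 MJ
Convert to kWh: 33753.25 / 3.6
Useful energy = 9375.90 kWh

9375.90


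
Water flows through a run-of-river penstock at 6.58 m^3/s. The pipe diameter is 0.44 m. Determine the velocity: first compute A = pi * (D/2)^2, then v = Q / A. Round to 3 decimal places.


Compute pipe cross-sectional area:
  A = pi * (D/2)^2 = pi * (0.44/2)^2 = 0.1521 m^2
Calculate velocity:
  v = Q / A = 6.58 / 0.1521
  v = 43.274 m/s

43.274


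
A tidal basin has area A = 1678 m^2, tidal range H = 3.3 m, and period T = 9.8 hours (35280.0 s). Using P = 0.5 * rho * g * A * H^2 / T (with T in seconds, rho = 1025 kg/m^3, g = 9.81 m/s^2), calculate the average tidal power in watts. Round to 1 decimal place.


Convert period to seconds: T = 9.8 * 3600 = 35280.0 s
H^2 = 3.3^2 = 10.89
P = 0.5 * rho * g * A * H^2 / T
P = 0.5 * 1025 * 9.81 * 1678 * 10.89 / 35280.0
P = 2604.1 W

2604.1


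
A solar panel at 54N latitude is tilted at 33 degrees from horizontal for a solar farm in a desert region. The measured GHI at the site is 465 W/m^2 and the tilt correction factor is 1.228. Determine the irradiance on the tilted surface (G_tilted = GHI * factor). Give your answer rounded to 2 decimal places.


Identify the given values:
  GHI = 465 W/m^2, tilt correction factor = 1.228
Apply the formula G_tilted = GHI * factor:
  G_tilted = 465 * 1.228
  G_tilted = 571.02 W/m^2

571.02


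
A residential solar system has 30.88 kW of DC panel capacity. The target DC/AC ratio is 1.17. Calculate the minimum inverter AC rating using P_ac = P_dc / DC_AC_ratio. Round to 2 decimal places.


The inverter AC capacity is determined by the DC/AC ratio.
Given: P_dc = 30.88 kW, DC/AC ratio = 1.17
P_ac = P_dc / ratio = 30.88 / 1.17
P_ac = 26.39 kW

26.39


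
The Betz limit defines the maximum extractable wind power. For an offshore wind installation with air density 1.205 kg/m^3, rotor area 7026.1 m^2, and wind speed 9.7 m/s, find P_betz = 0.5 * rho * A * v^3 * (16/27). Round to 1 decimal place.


The Betz coefficient Cp_max = 16/27 = 0.5926
v^3 = 9.7^3 = 912.673
P_betz = 0.5 * rho * A * v^3 * Cp_max
P_betz = 0.5 * 1.205 * 7026.1 * 912.673 * 0.5926
P_betz = 2289511.3 W

2289511.3


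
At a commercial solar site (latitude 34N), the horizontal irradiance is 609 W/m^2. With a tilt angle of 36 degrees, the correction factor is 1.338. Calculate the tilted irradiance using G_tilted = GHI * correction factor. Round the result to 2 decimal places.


Identify the given values:
  GHI = 609 W/m^2, tilt correction factor = 1.338
Apply the formula G_tilted = GHI * factor:
  G_tilted = 609 * 1.338
  G_tilted = 814.84 W/m^2

814.84


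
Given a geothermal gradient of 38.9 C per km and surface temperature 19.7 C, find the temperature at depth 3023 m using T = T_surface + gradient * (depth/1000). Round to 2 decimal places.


Convert depth to km: 3023 / 1000 = 3.023 km
Temperature increase = gradient * depth_km = 38.9 * 3.023 = 117.59 C
Temperature at depth = T_surface + delta_T = 19.7 + 117.59
T = 137.29 C

137.29


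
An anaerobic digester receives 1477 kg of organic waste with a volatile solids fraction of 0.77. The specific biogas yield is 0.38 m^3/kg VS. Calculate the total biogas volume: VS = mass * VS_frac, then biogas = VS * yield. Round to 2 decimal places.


Compute volatile solids:
  VS = mass * VS_fraction = 1477 * 0.77 = 1137.29 kg
Calculate biogas volume:
  Biogas = VS * specific_yield = 1137.29 * 0.38
  Biogas = 432.17 m^3

432.17


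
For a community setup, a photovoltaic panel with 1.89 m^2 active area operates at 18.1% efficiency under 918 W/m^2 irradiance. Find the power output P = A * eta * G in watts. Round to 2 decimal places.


Use the solar power formula P = A * eta * G.
Given: A = 1.89 m^2, eta = 0.181, G = 918 W/m^2
P = 1.89 * 0.181 * 918
P = 314.04 W

314.04


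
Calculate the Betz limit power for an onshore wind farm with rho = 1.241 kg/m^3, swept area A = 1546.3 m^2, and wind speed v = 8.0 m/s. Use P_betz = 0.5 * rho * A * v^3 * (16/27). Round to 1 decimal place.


The Betz coefficient Cp_max = 16/27 = 0.5926
v^3 = 8.0^3 = 512.0
P_betz = 0.5 * rho * A * v^3 * Cp_max
P_betz = 0.5 * 1.241 * 1546.3 * 512.0 * 0.5926
P_betz = 291113.1 W

291113.1


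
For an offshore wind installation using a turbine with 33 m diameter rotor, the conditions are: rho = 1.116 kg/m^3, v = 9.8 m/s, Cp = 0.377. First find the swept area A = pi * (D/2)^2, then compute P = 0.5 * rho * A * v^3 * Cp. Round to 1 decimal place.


Step 1 -- Compute swept area:
  A = pi * (D/2)^2 = pi * (33/2)^2 = 855.3 m^2
Step 2 -- Apply wind power equation:
  P = 0.5 * rho * A * v^3 * Cp
  v^3 = 9.8^3 = 941.192
  P = 0.5 * 1.116 * 855.3 * 941.192 * 0.377
  P = 169344.7 W

169344.7


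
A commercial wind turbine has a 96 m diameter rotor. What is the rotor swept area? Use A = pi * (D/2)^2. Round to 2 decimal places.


Compute the rotor radius:
  r = D / 2 = 96 / 2 = 48.0 m
Calculate swept area:
  A = pi * r^2 = pi * 48.0^2
  A = 7238.23 m^2

7238.23


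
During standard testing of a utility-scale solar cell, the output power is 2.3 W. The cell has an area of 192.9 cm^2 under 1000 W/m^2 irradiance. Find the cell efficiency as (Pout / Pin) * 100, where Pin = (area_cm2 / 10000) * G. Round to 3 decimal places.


First compute the input power:
  Pin = area_cm2 / 10000 * G = 192.9 / 10000 * 1000 = 19.29 W
Then compute efficiency:
  Efficiency = (Pout / Pin) * 100 = (2.3 / 19.29) * 100
  Efficiency = 11.923%

11.923


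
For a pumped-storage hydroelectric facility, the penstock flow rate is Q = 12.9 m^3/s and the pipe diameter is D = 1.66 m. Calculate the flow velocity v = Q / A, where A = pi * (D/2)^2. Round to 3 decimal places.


Compute pipe cross-sectional area:
  A = pi * (D/2)^2 = pi * (1.66/2)^2 = 2.1642 m^2
Calculate velocity:
  v = Q / A = 12.9 / 2.1642
  v = 5.961 m/s

5.961


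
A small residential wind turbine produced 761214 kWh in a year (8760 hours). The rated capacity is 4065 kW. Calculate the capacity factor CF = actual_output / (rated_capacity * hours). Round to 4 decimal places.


Capacity factor = actual output / maximum possible output
Maximum possible = rated * hours = 4065 * 8760 = 35609400 kWh
CF = 761214 / 35609400
CF = 0.0214

0.0214


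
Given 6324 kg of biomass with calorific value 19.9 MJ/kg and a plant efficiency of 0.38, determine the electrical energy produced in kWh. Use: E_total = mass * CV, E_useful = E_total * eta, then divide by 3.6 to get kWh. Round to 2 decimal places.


Total energy = mass * CV = 6324 * 19.9 = 125847.6 MJ
Useful energy = total * eta = 125847.6 * 0.38 = 47822.09 MJ
Convert to kWh: 47822.09 / 3.6
Useful energy = 13283.91 kWh

13283.91


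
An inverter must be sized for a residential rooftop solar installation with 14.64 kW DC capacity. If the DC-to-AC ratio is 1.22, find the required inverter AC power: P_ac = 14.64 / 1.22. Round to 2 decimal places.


The inverter AC capacity is determined by the DC/AC ratio.
Given: P_dc = 14.64 kW, DC/AC ratio = 1.22
P_ac = P_dc / ratio = 14.64 / 1.22
P_ac = 12.00 kW

12.00


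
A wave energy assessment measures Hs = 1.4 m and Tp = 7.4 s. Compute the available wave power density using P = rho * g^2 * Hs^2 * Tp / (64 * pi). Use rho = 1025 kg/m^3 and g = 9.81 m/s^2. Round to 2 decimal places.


Apply wave power formula:
  g^2 = 9.81^2 = 96.2361
  Hs^2 = 1.4^2 = 1.96
  Numerator = rho * g^2 * Hs^2 * Tp = 1025 * 96.2361 * 1.96 * 7.4 = 1430703.6
  Denominator = 64 * pi = 201.0619
  P = 1430703.6 / 201.0619 = 7115.74 W/m

7115.74


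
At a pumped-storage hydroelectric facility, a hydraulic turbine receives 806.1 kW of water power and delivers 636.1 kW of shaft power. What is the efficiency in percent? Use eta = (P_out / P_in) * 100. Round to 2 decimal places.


Turbine efficiency = (output power / input power) * 100
eta = (636.1 / 806.1) * 100
eta = 78.91%

78.91


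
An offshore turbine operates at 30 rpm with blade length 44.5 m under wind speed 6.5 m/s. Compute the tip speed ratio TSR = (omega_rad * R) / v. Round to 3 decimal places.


Convert rotational speed to rad/s:
  omega = 30 * 2 * pi / 60 = 3.1416 rad/s
Compute tip speed:
  v_tip = omega * R = 3.1416 * 44.5 = 139.801 m/s
Tip speed ratio:
  TSR = v_tip / v_wind = 139.801 / 6.5 = 21.508

21.508


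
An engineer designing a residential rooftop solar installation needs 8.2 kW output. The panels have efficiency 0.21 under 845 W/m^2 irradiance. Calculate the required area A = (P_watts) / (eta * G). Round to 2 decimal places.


Convert target power to watts: P = 8.2 * 1000 = 8200.0 W
Compute denominator: eta * G = 0.21 * 845 = 177.45
Required area A = P / (eta * G) = 8200.0 / 177.45
A = 46.21 m^2

46.21


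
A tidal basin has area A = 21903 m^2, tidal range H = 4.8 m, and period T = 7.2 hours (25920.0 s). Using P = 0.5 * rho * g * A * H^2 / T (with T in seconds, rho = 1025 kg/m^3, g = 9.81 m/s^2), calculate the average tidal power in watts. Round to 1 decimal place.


Convert period to seconds: T = 7.2 * 3600 = 25920.0 s
H^2 = 4.8^2 = 23.04
P = 0.5 * rho * g * A * H^2 / T
P = 0.5 * 1025 * 9.81 * 21903 * 23.04 / 25920.0
P = 97884.5 W

97884.5


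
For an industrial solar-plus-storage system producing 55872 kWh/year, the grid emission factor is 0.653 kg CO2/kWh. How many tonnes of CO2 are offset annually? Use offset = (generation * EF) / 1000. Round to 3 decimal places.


CO2 offset in kg = generation * emission_factor
CO2 offset = 55872 * 0.653 = 36484.42 kg
Convert to tonnes:
  CO2 offset = 36484.42 / 1000 = 36.484 tonnes

36.484


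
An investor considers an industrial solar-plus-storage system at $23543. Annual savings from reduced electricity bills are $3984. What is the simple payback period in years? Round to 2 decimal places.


Simple payback period = initial cost / annual savings
Payback = 23543 / 3984
Payback = 5.91 years

5.91


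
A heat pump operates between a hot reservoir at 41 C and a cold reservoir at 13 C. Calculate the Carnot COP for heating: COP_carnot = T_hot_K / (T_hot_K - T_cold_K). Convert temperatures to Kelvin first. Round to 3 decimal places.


Convert to Kelvin:
  T_hot = 41 + 273.15 = 314.15 K
  T_cold = 13 + 273.15 = 286.15 K
Apply Carnot COP formula:
  COP = T_hot_K / (T_hot_K - T_cold_K) = 314.15 / 28.0
  COP = 11.220

11.220


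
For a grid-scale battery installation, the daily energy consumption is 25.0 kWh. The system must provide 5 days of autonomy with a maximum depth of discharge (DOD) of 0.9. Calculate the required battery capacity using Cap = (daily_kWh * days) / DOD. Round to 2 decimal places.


Total energy needed = daily * days = 25.0 * 5 = 125.0 kWh
Account for depth of discharge:
  Cap = total_energy / DOD = 125.0 / 0.9
  Cap = 138.89 kWh

138.89


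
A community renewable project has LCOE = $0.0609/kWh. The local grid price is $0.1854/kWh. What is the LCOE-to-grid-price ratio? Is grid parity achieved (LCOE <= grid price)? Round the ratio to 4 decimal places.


Compare LCOE to grid price:
  LCOE = $0.0609/kWh, Grid price = $0.1854/kWh
  Ratio = LCOE / grid_price = 0.0609 / 0.1854 = 0.3285
  Grid parity achieved (ratio <= 1)? yes

0.3285


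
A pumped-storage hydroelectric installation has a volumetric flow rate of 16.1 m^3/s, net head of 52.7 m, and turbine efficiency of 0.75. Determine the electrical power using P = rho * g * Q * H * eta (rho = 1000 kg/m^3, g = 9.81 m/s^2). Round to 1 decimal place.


Apply the hydropower formula P = rho * g * Q * H * eta
rho * g = 1000 * 9.81 = 9810.0
P = 9810.0 * 16.1 * 52.7 * 0.75
P = 6242618.0 W

6242618.0


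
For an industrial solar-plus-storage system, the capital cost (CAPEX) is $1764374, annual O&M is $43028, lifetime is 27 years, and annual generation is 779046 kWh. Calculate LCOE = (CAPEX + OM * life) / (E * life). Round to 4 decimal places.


Total cost = CAPEX + OM * lifetime = 1764374 + 43028 * 27 = 1764374 + 1161756 = 2926130
Total generation = annual * lifetime = 779046 * 27 = 21034242 kWh
LCOE = 2926130 / 21034242
LCOE = 0.1391 $/kWh

0.1391


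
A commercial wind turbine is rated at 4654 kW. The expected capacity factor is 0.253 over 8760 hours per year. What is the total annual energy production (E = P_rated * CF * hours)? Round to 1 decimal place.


Annual energy = rated_kW * capacity_factor * hours_per_year
Given: P_rated = 4654 kW, CF = 0.253, hours = 8760
E = 4654 * 0.253 * 8760
E = 10314567.1 kWh

10314567.1


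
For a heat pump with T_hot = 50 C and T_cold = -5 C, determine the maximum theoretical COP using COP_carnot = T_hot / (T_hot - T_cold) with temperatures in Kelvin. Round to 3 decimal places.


Convert to Kelvin:
  T_hot = 50 + 273.15 = 323.15 K
  T_cold = -5 + 273.15 = 268.15 K
Apply Carnot COP formula:
  COP = T_hot_K / (T_hot_K - T_cold_K) = 323.15 / 55.0
  COP = 5.875

5.875


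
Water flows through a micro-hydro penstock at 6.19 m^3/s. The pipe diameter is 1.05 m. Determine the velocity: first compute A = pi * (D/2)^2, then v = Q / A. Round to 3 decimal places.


Compute pipe cross-sectional area:
  A = pi * (D/2)^2 = pi * (1.05/2)^2 = 0.8659 m^2
Calculate velocity:
  v = Q / A = 6.19 / 0.8659
  v = 7.149 m/s

7.149


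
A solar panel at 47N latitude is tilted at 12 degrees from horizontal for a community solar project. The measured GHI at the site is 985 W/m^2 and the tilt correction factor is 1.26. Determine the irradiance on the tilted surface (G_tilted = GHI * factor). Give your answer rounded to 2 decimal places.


Identify the given values:
  GHI = 985 W/m^2, tilt correction factor = 1.26
Apply the formula G_tilted = GHI * factor:
  G_tilted = 985 * 1.26
  G_tilted = 1241.10 W/m^2

1241.10


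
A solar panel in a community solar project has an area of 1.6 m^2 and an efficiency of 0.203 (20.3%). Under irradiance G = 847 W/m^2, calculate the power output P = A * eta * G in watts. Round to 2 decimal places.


Use the solar power formula P = A * eta * G.
Given: A = 1.6 m^2, eta = 0.203, G = 847 W/m^2
P = 1.6 * 0.203 * 847
P = 275.11 W

275.11


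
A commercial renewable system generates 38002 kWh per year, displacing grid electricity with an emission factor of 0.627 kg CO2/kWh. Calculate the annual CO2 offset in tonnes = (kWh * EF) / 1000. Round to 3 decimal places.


CO2 offset in kg = generation * emission_factor
CO2 offset = 38002 * 0.627 = 23827.25 kg
Convert to tonnes:
  CO2 offset = 23827.25 / 1000 = 23.827 tonnes

23.827


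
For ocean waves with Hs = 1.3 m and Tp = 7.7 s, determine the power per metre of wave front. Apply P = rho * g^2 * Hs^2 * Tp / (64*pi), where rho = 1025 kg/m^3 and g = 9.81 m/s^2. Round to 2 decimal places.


Apply wave power formula:
  g^2 = 9.81^2 = 96.2361
  Hs^2 = 1.3^2 = 1.69
  Numerator = rho * g^2 * Hs^2 * Tp = 1025 * 96.2361 * 1.69 * 7.7 = 1283628.38
  Denominator = 64 * pi = 201.0619
  P = 1283628.38 / 201.0619 = 6384.24 W/m

6384.24


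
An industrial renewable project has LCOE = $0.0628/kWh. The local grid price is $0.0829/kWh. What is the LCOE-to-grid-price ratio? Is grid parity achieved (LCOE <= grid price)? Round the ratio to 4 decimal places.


Compare LCOE to grid price:
  LCOE = $0.0628/kWh, Grid price = $0.0829/kWh
  Ratio = LCOE / grid_price = 0.0628 / 0.0829 = 0.7575
  Grid parity achieved (ratio <= 1)? yes

0.7575


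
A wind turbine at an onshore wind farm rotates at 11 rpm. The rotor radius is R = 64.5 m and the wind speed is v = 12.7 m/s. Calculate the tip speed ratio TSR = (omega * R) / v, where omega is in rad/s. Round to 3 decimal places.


Convert rotational speed to rad/s:
  omega = 11 * 2 * pi / 60 = 1.1519 rad/s
Compute tip speed:
  v_tip = omega * R = 1.1519 * 64.5 = 74.299 m/s
Tip speed ratio:
  TSR = v_tip / v_wind = 74.299 / 12.7 = 5.850

5.850


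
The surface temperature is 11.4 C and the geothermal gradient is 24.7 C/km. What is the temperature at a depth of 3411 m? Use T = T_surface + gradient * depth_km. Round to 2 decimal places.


Convert depth to km: 3411 / 1000 = 3.411 km
Temperature increase = gradient * depth_km = 24.7 * 3.411 = 84.25 C
Temperature at depth = T_surface + delta_T = 11.4 + 84.25
T = 95.65 C

95.65


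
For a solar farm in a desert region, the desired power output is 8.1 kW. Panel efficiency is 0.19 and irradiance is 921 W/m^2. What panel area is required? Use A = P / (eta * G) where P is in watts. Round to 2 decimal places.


Convert target power to watts: P = 8.1 * 1000 = 8100.0 W
Compute denominator: eta * G = 0.19 * 921 = 174.99
Required area A = P / (eta * G) = 8100.0 / 174.99
A = 46.29 m^2

46.29


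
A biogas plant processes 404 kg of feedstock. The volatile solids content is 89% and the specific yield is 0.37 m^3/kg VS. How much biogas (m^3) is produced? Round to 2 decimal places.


Compute volatile solids:
  VS = mass * VS_fraction = 404 * 0.89 = 359.56 kg
Calculate biogas volume:
  Biogas = VS * specific_yield = 359.56 * 0.37
  Biogas = 133.04 m^3

133.04


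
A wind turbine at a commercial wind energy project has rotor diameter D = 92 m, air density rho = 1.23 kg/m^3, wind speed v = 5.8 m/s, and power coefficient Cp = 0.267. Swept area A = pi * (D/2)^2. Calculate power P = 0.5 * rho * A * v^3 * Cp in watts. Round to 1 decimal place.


Step 1 -- Compute swept area:
  A = pi * (D/2)^2 = pi * (92/2)^2 = 6647.61 m^2
Step 2 -- Apply wind power equation:
  P = 0.5 * rho * A * v^3 * Cp
  v^3 = 5.8^3 = 195.112
  P = 0.5 * 1.23 * 6647.61 * 195.112 * 0.267
  P = 212978.6 W

212978.6


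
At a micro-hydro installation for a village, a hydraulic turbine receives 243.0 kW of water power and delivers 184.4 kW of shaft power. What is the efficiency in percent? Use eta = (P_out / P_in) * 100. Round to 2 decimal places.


Turbine efficiency = (output power / input power) * 100
eta = (184.4 / 243.0) * 100
eta = 75.88%

75.88


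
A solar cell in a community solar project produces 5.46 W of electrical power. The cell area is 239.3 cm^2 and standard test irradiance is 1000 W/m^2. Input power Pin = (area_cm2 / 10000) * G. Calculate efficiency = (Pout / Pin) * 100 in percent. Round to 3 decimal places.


First compute the input power:
  Pin = area_cm2 / 10000 * G = 239.3 / 10000 * 1000 = 23.93 W
Then compute efficiency:
  Efficiency = (Pout / Pin) * 100 = (5.46 / 23.93) * 100
  Efficiency = 22.817%

22.817


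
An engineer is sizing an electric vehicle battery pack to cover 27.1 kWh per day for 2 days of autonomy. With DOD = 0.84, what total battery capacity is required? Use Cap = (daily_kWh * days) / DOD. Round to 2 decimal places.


Total energy needed = daily * days = 27.1 * 2 = 54.2 kWh
Account for depth of discharge:
  Cap = total_energy / DOD = 54.2 / 0.84
  Cap = 64.52 kWh

64.52


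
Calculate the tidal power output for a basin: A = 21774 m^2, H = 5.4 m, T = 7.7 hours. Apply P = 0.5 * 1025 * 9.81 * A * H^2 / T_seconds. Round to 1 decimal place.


Convert period to seconds: T = 7.7 * 3600 = 27720.0 s
H^2 = 5.4^2 = 29.16
P = 0.5 * rho * g * A * H^2 / T
P = 0.5 * 1025 * 9.81 * 21774 * 29.16 / 27720.0
P = 115158.3 W

115158.3


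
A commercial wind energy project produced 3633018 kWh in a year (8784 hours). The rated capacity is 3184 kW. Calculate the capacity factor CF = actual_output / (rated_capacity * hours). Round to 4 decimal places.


Capacity factor = actual output / maximum possible output
Maximum possible = rated * hours = 3184 * 8784 = 27968256 kWh
CF = 3633018 / 27968256
CF = 0.1299

0.1299


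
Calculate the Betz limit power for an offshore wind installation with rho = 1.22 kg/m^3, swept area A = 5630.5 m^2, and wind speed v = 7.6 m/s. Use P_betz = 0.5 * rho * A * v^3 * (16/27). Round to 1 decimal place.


The Betz coefficient Cp_max = 16/27 = 0.5926
v^3 = 7.6^3 = 438.976
P_betz = 0.5 * rho * A * v^3 * Cp_max
P_betz = 0.5 * 1.22 * 5630.5 * 438.976 * 0.5926
P_betz = 893457.3 W

893457.3


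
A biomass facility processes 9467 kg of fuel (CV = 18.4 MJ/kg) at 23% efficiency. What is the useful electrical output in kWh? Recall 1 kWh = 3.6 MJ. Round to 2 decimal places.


Total energy = mass * CV = 9467 * 18.4 = 174192.8 MJ
Useful energy = total * eta = 174192.8 * 0.23 = 40064.34 MJ
Convert to kWh: 40064.34 / 3.6
Useful energy = 11128.98 kWh

11128.98


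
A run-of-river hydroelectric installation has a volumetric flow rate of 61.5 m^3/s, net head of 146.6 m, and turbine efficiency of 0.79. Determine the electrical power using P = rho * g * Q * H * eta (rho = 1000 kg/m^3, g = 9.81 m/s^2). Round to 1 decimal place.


Apply the hydropower formula P = rho * g * Q * H * eta
rho * g = 1000 * 9.81 = 9810.0
P = 9810.0 * 61.5 * 146.6 * 0.79
P = 69872323.4 W

69872323.4


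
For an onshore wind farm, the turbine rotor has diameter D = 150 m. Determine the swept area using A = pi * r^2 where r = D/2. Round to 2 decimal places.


Compute the rotor radius:
  r = D / 2 = 150 / 2 = 75.0 m
Calculate swept area:
  A = pi * r^2 = pi * 75.0^2
  A = 17671.46 m^2

17671.46


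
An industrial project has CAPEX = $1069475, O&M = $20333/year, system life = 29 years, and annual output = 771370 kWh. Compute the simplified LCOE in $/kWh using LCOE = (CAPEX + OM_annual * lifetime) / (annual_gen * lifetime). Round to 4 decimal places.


Total cost = CAPEX + OM * lifetime = 1069475 + 20333 * 29 = 1069475 + 589657 = 1659132
Total generation = annual * lifetime = 771370 * 29 = 22369730 kWh
LCOE = 1659132 / 22369730
LCOE = 0.0742 $/kWh

0.0742


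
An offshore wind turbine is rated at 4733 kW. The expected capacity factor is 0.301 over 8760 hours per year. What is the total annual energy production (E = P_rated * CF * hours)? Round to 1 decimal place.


Annual energy = rated_kW * capacity_factor * hours_per_year
Given: P_rated = 4733 kW, CF = 0.301, hours = 8760
E = 4733 * 0.301 * 8760
E = 12479785.1 kWh

12479785.1


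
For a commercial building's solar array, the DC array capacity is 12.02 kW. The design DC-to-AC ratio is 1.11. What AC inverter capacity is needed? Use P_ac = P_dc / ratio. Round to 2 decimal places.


The inverter AC capacity is determined by the DC/AC ratio.
Given: P_dc = 12.02 kW, DC/AC ratio = 1.11
P_ac = P_dc / ratio = 12.02 / 1.11
P_ac = 10.83 kW

10.83


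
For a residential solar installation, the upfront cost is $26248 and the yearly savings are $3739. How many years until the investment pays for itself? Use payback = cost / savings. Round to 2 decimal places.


Simple payback period = initial cost / annual savings
Payback = 26248 / 3739
Payback = 7.02 years

7.02


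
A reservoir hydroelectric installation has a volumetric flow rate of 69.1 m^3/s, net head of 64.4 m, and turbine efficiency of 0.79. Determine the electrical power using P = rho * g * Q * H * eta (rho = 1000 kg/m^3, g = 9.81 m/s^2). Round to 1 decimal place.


Apply the hydropower formula P = rho * g * Q * H * eta
rho * g = 1000 * 9.81 = 9810.0
P = 9810.0 * 69.1 * 64.4 * 0.79
P = 34487365.0 W

34487365.0


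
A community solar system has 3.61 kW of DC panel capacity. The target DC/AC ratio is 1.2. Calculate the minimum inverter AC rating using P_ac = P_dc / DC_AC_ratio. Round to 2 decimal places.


The inverter AC capacity is determined by the DC/AC ratio.
Given: P_dc = 3.61 kW, DC/AC ratio = 1.2
P_ac = P_dc / ratio = 3.61 / 1.2
P_ac = 3.01 kW

3.01


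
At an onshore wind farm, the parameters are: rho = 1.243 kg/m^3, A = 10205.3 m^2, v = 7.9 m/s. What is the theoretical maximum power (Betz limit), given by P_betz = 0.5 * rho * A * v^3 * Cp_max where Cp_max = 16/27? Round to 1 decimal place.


The Betz coefficient Cp_max = 16/27 = 0.5926
v^3 = 7.9^3 = 493.039
P_betz = 0.5 * rho * A * v^3 * Cp_max
P_betz = 0.5 * 1.243 * 10205.3 * 493.039 * 0.5926
P_betz = 1853123.7 W

1853123.7


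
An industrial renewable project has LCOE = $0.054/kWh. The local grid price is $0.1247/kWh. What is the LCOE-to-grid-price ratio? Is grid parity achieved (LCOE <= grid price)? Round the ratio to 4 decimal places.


Compare LCOE to grid price:
  LCOE = $0.054/kWh, Grid price = $0.1247/kWh
  Ratio = LCOE / grid_price = 0.054 / 0.1247 = 0.4330
  Grid parity achieved (ratio <= 1)? yes

0.4330


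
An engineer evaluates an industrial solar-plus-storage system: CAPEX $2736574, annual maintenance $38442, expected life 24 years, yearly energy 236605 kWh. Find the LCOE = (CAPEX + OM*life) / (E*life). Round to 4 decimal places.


Total cost = CAPEX + OM * lifetime = 2736574 + 38442 * 24 = 2736574 + 922608 = 3659182
Total generation = annual * lifetime = 236605 * 24 = 5678520 kWh
LCOE = 3659182 / 5678520
LCOE = 0.6444 $/kWh

0.6444


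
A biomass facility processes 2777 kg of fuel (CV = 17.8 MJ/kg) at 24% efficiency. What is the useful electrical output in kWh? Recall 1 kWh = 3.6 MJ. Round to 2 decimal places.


Total energy = mass * CV = 2777 * 17.8 = 49430.6 MJ
Useful energy = total * eta = 49430.6 * 0.24 = 11863.34 MJ
Convert to kWh: 11863.34 / 3.6
Useful energy = 3295.37 kWh

3295.37


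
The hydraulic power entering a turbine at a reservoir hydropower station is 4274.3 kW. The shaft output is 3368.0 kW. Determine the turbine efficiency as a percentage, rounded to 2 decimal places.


Turbine efficiency = (output power / input power) * 100
eta = (3368.0 / 4274.3) * 100
eta = 78.80%

78.80


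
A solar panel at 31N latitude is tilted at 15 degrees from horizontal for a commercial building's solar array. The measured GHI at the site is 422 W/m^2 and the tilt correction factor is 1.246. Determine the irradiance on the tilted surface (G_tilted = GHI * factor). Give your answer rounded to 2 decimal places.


Identify the given values:
  GHI = 422 W/m^2, tilt correction factor = 1.246
Apply the formula G_tilted = GHI * factor:
  G_tilted = 422 * 1.246
  G_tilted = 525.81 W/m^2

525.81


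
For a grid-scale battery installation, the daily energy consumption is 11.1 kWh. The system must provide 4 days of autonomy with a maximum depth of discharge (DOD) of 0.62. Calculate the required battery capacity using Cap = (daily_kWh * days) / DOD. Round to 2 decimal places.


Total energy needed = daily * days = 11.1 * 4 = 44.4 kWh
Account for depth of discharge:
  Cap = total_energy / DOD = 44.4 / 0.62
  Cap = 71.61 kWh

71.61


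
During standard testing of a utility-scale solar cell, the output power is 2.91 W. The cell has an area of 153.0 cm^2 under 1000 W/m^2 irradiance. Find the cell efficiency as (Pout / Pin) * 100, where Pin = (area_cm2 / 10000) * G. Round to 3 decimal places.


First compute the input power:
  Pin = area_cm2 / 10000 * G = 153.0 / 10000 * 1000 = 15.3 W
Then compute efficiency:
  Efficiency = (Pout / Pin) * 100 = (2.91 / 15.3) * 100
  Efficiency = 19.020%

19.020


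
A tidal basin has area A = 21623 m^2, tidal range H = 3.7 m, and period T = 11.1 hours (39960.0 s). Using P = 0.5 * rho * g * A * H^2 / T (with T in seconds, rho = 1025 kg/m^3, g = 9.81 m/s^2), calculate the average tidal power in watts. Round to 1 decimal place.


Convert period to seconds: T = 11.1 * 3600 = 39960.0 s
H^2 = 3.7^2 = 13.69
P = 0.5 * rho * g * A * H^2 / T
P = 0.5 * 1025 * 9.81 * 21623 * 13.69 / 39960.0
P = 37244.0 W

37244.0


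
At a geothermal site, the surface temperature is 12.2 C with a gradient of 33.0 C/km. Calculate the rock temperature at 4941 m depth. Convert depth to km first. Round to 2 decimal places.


Convert depth to km: 4941 / 1000 = 4.941 km
Temperature increase = gradient * depth_km = 33.0 * 4.941 = 163.05 C
Temperature at depth = T_surface + delta_T = 12.2 + 163.05
T = 175.25 C

175.25


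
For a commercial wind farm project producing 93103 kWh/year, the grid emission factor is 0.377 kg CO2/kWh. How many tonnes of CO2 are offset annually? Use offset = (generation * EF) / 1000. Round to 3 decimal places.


CO2 offset in kg = generation * emission_factor
CO2 offset = 93103 * 0.377 = 35099.83 kg
Convert to tonnes:
  CO2 offset = 35099.83 / 1000 = 35.100 tonnes

35.100


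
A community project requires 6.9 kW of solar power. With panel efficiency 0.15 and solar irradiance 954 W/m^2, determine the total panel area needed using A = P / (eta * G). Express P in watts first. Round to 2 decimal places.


Convert target power to watts: P = 6.9 * 1000 = 6900.0 W
Compute denominator: eta * G = 0.15 * 954 = 143.1
Required area A = P / (eta * G) = 6900.0 / 143.1
A = 48.22 m^2

48.22
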